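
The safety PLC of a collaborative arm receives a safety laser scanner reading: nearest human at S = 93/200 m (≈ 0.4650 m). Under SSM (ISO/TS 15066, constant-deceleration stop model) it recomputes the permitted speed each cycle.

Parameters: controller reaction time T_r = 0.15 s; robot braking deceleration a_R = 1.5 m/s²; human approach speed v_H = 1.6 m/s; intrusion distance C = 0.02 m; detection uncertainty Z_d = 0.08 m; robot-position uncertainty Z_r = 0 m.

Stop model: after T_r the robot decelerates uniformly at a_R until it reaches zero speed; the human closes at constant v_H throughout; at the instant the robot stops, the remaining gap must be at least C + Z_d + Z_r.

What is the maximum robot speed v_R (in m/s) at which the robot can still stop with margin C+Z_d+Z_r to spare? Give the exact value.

at the boundary: (1/3)·v² + (73/60)·v + (-1/8) = 0
  disc = (73/60)² − 4·(1/3)·(-1/8) = 5929/3600 ; √disc = 77/60
  v_R = (−(73/60) + 77/60) / (2·(1/3)) = 1/10 m/s
check:
stop time T_s = (1/10)/(3/2) = 0.0667 s
robot in T_r: 0.1000·0.1500 = 0.0150 m
robot covers 0.1000·0.0667 − ½·1.5000·0.0667² = 0.0033 m while stopping
person approaches 1.6000·(0.1500+0.0667) = 0.3467 m
C+Z_d+Z_r = 0.0200+0.0800+0.0000 = 0.1000 m
sum ≈ 0.0150+0.0033+0.3467+0.1000 ≈ 0.4650 m = S ✓

v_R_max = 1/10 m/s = 0.1000 m/s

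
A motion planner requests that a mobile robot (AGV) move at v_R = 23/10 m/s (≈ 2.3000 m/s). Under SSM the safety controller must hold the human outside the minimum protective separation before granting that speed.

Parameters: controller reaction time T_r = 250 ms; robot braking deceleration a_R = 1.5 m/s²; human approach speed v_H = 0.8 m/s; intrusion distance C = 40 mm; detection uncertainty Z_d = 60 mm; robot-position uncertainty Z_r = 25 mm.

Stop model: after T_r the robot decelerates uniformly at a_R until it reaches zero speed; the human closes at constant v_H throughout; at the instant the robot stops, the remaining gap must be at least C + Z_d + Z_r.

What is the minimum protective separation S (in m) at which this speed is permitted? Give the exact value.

S_min = 389/100 m = 3.8900 m

T_s = v_R/a_R = (23/10)/(3/2) = 1.5333 s
reaction-phase robot travel = 2.3000·0.2500 = 0.5750 m
braking distance = 2.3000²/(2·1.5000) = 1.7633 m
human closes 0.8000·1.7833 = 1.4267 m
C+Z_d+Z_r = 0.0400+0.0600+0.0250 = 0.1250 m
S_min ≈ 0.5750+1.7633+1.4267+0.1250  ⇒  S_min = 389/100 m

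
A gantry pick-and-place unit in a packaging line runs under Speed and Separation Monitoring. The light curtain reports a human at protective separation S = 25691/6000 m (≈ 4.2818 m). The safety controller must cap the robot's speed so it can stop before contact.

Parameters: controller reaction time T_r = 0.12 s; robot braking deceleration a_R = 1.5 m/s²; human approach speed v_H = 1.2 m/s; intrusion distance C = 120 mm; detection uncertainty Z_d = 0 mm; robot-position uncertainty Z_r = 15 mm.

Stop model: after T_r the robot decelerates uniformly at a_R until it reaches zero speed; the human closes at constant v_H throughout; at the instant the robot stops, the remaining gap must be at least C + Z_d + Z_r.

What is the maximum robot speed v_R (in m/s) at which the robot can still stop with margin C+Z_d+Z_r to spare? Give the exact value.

collect terms ⇒ (1/3)·v_R² + (23/25)·v_R + (-24017/6000) = 0
  disc = (23/25)² − 4·(1/3)·(-24017/6000) = 139129/22500 ; √disc = 373/150
  v_R = (−(23/25) + 373/150) / (2·(1/3)) = 47/20 m/s
check:
stop time T_s = (47/20)/(3/2) = 1.5667 s
reaction-phase robot travel = 2.3500·0.1200 = 0.2820 m
robot under decel: 2.3500²/(2·1.5000) = 1.8408 m
human over T_r+T_s: 1.2000·(0.1200+1.5667) = 2.0240 m
residual clearance needed = 0.1200+0.0000+0.0150 = 0.1350 m
sum ≈ 0.2820+1.8408+2.0240+0.1350 ≈ 4.2818 m = S ✓

v_R_max = 47/20 m/s = 2.3500 m/s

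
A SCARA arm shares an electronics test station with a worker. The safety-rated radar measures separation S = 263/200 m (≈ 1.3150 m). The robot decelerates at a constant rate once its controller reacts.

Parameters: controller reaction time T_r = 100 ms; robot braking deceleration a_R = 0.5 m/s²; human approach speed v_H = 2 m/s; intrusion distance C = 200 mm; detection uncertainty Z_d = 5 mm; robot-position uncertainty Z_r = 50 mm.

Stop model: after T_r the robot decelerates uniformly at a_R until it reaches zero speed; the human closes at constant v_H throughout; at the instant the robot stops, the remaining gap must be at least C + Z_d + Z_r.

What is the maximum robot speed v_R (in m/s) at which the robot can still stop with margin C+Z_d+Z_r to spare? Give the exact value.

collect terms ⇒ (1)·v_R² + (41/10)·v_R + (-43/50) = 0
  disc = (41/10)² − 4·(1)·(-43/50) = 81/4 ; √disc = 9/2
  v_R = (−(41/10) + 9/2) / (2·(1)) = 1/5 m/s
check:
stop time T_s = (1/5)/(1/2) = 0.4000 s
reaction-phase robot travel = 0.2000·0.1000 = 0.0200 m
robot covers 0.2000·0.4000 − ½·0.5000·0.4000² = 0.0400 m while stopping
human over T_r+T_s: 2.0000·(0.1000+0.4000) = 1.0000 m
C+Z_d+Z_r = 0.2000+0.0050+0.0500 = 0.2550 m
sum ≈ 0.0200+0.0400+1.0000+0.2550 ≈ 1.3150 m = S ✓

v_R_max = 1/5 m/s = 0.2000 m/s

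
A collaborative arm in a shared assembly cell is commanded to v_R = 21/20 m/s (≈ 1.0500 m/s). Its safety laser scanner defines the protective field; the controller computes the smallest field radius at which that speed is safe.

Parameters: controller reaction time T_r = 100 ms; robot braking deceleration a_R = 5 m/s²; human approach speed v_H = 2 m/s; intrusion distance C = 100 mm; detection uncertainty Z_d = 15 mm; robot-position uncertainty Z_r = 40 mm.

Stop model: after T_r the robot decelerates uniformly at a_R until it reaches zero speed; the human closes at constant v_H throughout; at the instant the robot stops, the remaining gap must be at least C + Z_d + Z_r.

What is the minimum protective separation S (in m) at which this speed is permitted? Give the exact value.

S_min = 3961/4000 m = 0.9902 m

stop time T_s = (21/20)/5 = 0.2100 s
robot in T_r: 1.0500·0.1000 = 0.1050 m
braking distance = 1.0500²/(2·5.0000) = 0.1103 m
human closes 2.0000·0.3100 = 0.6200 m
residual clearance needed = 0.1000+0.0150+0.0400 = 0.1550 m
S_min ≈ 0.1050+0.1103+0.6200+0.1550  ⇒  S_min = 3961/4000 m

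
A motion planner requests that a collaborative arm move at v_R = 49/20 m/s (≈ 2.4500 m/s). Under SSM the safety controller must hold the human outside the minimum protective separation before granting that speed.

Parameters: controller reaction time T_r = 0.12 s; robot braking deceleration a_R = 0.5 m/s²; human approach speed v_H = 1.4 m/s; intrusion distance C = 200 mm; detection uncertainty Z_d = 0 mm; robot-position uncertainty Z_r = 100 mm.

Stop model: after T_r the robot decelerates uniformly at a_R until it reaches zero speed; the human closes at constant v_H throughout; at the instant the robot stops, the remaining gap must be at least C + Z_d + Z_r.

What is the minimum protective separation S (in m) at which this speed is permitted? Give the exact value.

braking lasts T_s = (49/20)/(1/2) = 4.9000 s
robot covers v_R·T_r = 2.4500·0.1200 = 0.2940 m before braking
robot under decel: 2.4500²/(2·0.5000) = 6.0025 m
human over T_r+T_s: 1.4000·(0.1200+4.9000) = 7.0280 m
residual clearance needed = 0.2000+0.0000+0.1000 = 0.3000 m
S_min ≈ 0.2940+6.0025+7.0280+0.3000  ⇒  S_min = 27249/2000 m

S_min = 27249/2000 m = 13.6245 m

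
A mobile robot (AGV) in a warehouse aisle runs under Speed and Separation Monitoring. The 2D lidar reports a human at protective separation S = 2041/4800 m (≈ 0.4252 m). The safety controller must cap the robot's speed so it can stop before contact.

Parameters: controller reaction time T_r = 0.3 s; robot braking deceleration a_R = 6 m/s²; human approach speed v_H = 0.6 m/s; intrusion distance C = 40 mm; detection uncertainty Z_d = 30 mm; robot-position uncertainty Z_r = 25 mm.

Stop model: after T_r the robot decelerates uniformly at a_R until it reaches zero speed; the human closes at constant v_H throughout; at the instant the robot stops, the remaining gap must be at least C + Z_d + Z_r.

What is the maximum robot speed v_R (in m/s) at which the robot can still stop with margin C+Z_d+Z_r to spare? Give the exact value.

at the boundary: (1/12)·v² + (2/5)·v + (-721/4800) = 0
  disc = (2/5)² − 4·(1/12)·(-721/4800) = 121/576 ; √disc = 11/24
  v_R = (−(2/5) + 11/24) / (2·(1/12)) = 7/20 m/s
check:
T_s = v_R/a_R = (7/20)/6 = 0.0583 s
robot covers v_R·T_r = 0.3500·0.3000 = 0.1050 m before braking
braking distance = 0.3500²/(2·6.0000) = 0.0102 m
person approaches 0.6000·(0.3000+0.0583) = 0.2150 m
C+Z_d+Z_r = 0.0400+0.0300+0.0250 = 0.0950 m
sum ≈ 0.1050+0.0102+0.2150+0.0950 ≈ 0.4252 m = S ✓

v_R_max = 7/20 m/s = 0.3500 m/s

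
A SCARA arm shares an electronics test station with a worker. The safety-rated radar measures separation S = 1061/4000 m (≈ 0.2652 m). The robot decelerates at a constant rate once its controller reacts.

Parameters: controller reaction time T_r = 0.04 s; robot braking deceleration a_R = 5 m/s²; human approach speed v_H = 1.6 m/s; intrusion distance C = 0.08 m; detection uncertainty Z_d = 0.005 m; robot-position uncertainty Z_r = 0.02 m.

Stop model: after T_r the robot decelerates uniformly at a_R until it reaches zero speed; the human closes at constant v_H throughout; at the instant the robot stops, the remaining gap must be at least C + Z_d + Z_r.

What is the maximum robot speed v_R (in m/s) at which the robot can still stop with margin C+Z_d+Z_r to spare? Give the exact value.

collect terms ⇒ (1/10)·v_R² + (9/25)·v_R + (-77/800) = 0
  disc = (9/25)² − 4·(1/10)·(-77/800) = 1681/10000 ; √disc = 41/100
  v_R = (−(9/25) + 41/100) / (2·(1/10)) = 1/4 m/s
check:
braking lasts T_s = (1/4)/5 = 0.0500 s
reaction-phase robot travel = 0.2500·0.0400 = 0.0100 m
braking distance = 0.2500²/(2·5.0000) = 0.0063 m
person approaches 1.6000·(0.0400+0.0500) = 0.1440 m
margins: 0.0800+0.0050+0.0200 = 0.1050 m
sum ≈ 0.0100+0.0063+0.1440+0.1050 ≈ 0.2652 m = S ✓

v_R_max = 1/4 m/s = 0.2500 m/s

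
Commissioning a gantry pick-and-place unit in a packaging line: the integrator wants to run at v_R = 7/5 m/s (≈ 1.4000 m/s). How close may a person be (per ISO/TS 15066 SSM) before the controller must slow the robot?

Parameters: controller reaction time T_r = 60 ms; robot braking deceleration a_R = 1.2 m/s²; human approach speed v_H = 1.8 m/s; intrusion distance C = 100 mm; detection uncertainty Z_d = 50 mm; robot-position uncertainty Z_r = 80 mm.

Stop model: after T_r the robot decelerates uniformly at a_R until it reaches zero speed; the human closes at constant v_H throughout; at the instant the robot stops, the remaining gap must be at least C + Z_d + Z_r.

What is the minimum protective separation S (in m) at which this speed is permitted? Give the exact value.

S_min = 1252/375 m = 3.3387 m

T_s = v_R/a_R = (7/5)/(6/5) = 1.1667 s
robot covers v_R·T_r = 1.4000·0.0600 = 0.0840 m before braking
robot under decel: 1.4000²/(2·1.2000) = 0.8167 m
person approaches 1.8000·(0.0600+1.1667) = 2.2080 m
C+Z_d+Z_r = 0.1000+0.0500+0.0800 = 0.2300 m
S_min ≈ 0.0840+0.8167+2.2080+0.2300  ⇒  S_min = 1252/375 m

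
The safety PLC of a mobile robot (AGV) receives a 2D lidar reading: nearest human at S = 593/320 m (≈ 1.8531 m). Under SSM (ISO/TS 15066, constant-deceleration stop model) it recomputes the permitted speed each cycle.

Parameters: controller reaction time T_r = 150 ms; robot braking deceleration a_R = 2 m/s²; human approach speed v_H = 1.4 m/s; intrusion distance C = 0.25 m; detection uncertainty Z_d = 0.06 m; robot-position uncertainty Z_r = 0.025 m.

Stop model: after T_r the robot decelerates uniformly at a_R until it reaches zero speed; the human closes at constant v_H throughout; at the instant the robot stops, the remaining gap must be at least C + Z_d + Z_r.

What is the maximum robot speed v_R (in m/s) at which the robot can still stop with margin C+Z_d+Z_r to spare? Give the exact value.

quadratic (1/4)·v² + (17/20)·v + (-2093/1600) = 0
  disc = (17/20)² − 4·(1/4)·(-2093/1600) = 3249/1600 ; √disc = 57/40
  v_R = (−(17/20) + 57/40) / (2·(1/4)) = 23/20 m/s
check:
braking lasts T_s = (23/20)/2 = 0.5750 s
reaction-phase robot travel = 1.1500·0.1500 = 0.1725 m
robot covers 1.1500·0.5750 − ½·2.0000·0.5750² = 0.3306 m while stopping
person approaches 1.4000·(0.1500+0.5750) = 1.0150 m
residual clearance needed = 0.2500+0.0600+0.0250 = 0.3350 m
sum ≈ 0.1725+0.3306+1.0150+0.3350 ≈ 1.8531 m = S ✓

v_R_max = 23/20 m/s = 1.1500 m/s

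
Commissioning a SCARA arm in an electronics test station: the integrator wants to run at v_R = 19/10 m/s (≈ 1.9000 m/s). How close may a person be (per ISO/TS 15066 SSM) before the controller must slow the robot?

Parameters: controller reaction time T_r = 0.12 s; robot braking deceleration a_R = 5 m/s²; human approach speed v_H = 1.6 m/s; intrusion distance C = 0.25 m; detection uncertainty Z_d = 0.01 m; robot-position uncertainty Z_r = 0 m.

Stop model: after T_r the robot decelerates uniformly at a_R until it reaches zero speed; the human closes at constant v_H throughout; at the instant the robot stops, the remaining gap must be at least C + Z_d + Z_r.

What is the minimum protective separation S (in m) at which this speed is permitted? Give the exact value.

stop time T_s = (19/10)/5 = 0.3800 s
reaction-phase robot travel = 1.9000·0.1200 = 0.2280 m
robot covers 1.9000·0.3800 − ½·5.0000·0.3800² = 0.3610 m while stopping
person approaches 1.6000·(0.1200+0.3800) = 0.8000 m
residual clearance needed = 0.2500+0.0100+0.0000 = 0.2600 m
S_min ≈ 0.2280+0.3610+0.8000+0.2600  ⇒  S_min = 1649/1000 m

S_min = 1649/1000 m = 1.6490 m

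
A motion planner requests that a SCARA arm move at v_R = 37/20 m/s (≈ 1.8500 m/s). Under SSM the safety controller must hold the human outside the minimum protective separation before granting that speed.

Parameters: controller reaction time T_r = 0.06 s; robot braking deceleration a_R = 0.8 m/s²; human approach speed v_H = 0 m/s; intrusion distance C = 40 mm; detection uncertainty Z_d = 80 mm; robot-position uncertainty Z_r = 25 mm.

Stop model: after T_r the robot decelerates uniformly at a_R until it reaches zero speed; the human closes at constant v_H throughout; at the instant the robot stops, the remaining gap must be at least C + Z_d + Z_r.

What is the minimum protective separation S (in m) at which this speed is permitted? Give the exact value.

S_min = 38321/16000 m = 2.3951 m

stop time T_s = (37/20)/(4/5) = 2.3125 s
robot in T_r: 1.8500·0.0600 = 0.1110 m
braking distance = 1.8500²/(2·0.8000) = 2.1391 m
person approaches 0.0000·(0.0600+2.3125) = 0.0000 m
margins: 0.0400+0.0800+0.0250 = 0.1450 m
S_min ≈ 0.1110+2.1391+0.0000+0.1450  ⇒  S_min = 38321/16000 m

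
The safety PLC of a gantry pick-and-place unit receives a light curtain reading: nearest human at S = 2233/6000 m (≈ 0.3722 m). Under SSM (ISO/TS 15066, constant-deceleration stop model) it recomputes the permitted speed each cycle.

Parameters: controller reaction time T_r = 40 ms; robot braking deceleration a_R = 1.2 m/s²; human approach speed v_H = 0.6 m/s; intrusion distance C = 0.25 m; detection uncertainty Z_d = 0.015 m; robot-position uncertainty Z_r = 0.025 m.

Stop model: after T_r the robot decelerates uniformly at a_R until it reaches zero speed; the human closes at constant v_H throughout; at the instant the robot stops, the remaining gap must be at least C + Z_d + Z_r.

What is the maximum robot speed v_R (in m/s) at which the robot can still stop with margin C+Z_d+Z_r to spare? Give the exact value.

v_R_max = 1/10 m/s = 0.1000 m/s

quadratic (5/12)·v² + (27/50)·v + (-349/6000) = 0
  disc = (27/50)² − 4·(5/12)·(-349/6000) = 34969/90000 ; √disc = 187/300
  v_R = (−(27/50) + 187/300) / (2·(5/12)) = 1/10 m/s
check:
T_s = v_R/a_R = (1/10)/(6/5) = 0.0833 s
robot in T_r: 0.1000·0.0400 = 0.0040 m
braking distance = 0.1000²/(2·1.2000) = 0.0042 m
human closes 0.6000·0.1233 = 0.0740 m
C+Z_d+Z_r = 0.2500+0.0150+0.0250 = 0.2900 m
sum ≈ 0.0040+0.0042+0.0740+0.2900 ≈ 0.3722 m = S ✓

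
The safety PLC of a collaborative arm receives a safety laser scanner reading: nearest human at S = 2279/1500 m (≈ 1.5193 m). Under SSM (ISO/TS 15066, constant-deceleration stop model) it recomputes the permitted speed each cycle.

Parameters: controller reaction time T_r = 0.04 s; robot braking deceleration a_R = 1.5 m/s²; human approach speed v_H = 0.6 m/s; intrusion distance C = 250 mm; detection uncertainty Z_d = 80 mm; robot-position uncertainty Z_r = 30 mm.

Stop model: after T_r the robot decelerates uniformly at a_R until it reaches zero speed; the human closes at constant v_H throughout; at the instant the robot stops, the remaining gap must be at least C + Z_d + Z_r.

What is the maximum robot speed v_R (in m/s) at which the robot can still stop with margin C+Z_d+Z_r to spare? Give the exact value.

v_R_max = 13/10 m/s = 1.3000 m/s

collect terms ⇒ (1/3)·v_R² + (11/25)·v_R + (-1703/1500) = 0
  disc = (11/25)² − 4·(1/3)·(-1703/1500) = 9604/5625 ; √disc = 98/75
  v_R = (−(11/25) + 98/75) / (2·(1/3)) = 13/10 m/s
check:
stop time T_s = (13/10)/(3/2) = 0.8667 s
robot in T_r: 1.3000·0.0400 = 0.0520 m
robot covers 1.3000·0.8667 − ½·1.5000·0.8667² = 0.5633 m while stopping
human closes 0.6000·0.9067 = 0.5440 m
margins: 0.2500+0.0800+0.0300 = 0.3600 m
sum ≈ 0.0520+0.5633+0.5440+0.3600 ≈ 1.5193 m = S ✓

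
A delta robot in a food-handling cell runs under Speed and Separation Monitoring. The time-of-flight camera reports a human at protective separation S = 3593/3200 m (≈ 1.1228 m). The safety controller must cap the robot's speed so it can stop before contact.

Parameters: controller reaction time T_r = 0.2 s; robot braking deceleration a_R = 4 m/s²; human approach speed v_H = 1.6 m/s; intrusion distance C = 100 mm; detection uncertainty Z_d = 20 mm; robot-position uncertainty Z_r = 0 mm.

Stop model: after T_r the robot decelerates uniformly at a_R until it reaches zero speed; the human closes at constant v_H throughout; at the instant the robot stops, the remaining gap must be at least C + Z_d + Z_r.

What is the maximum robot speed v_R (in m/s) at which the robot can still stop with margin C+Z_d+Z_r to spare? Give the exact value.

collect terms ⇒ (1/8)·v_R² + (3/5)·v_R + (-437/640) = 0
  disc = (3/5)² − 4·(1/8)·(-437/640) = 4489/6400 ; √disc = 67/80
  v_R = (−(3/5) + 67/80) / (2·(1/8)) = 19/20 m/s
check:
T_s = v_R/a_R = (19/20)/4 = 0.2375 s
robot in T_r: 0.9500·0.2000 = 0.1900 m
robot covers 0.9500·0.2375 − ½·4.0000·0.2375² = 0.1128 m while stopping
person approaches 1.6000·(0.2000+0.2375) = 0.7000 m
margins: 0.1000+0.0200+0.0000 = 0.1200 m
sum ≈ 0.1900+0.1128+0.7000+0.1200 ≈ 1.1228 m = S ✓

v_R_max = 19/20 m/s = 0.9500 m/s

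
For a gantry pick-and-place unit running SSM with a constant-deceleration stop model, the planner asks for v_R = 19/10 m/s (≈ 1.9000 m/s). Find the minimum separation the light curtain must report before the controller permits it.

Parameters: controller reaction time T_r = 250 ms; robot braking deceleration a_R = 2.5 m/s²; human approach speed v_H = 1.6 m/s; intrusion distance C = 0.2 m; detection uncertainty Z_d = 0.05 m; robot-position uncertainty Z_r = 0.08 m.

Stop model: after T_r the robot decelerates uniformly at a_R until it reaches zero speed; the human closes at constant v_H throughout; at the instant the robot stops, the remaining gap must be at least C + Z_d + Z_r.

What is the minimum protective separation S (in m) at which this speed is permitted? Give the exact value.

T_s = v_R/a_R = (19/10)/(5/2) = 0.7600 s
robot in T_r: 1.9000·0.2500 = 0.4750 m
robot covers 1.9000·0.7600 − ½·2.5000·0.7600² = 0.7220 m while stopping
human closes 1.6000·1.0100 = 1.6160 m
margins: 0.2000+0.0500+0.0800 = 0.3300 m
S_min ≈ 0.4750+0.7220+1.6160+0.3300  ⇒  S_min = 3143/1000 m

S_min = 3143/1000 m = 3.1430 m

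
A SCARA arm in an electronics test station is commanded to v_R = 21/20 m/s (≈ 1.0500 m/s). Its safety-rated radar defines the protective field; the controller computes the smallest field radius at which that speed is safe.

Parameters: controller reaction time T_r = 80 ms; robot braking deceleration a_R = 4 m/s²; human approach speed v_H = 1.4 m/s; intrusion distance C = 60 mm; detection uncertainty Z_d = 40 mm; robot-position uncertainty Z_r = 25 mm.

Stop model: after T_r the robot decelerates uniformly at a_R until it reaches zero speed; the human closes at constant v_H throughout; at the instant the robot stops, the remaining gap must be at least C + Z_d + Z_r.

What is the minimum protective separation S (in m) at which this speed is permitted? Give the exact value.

stop time T_s = (21/20)/4 = 0.2625 s
robot covers v_R·T_r = 1.0500·0.0800 = 0.0840 m before braking
braking distance = 1.0500²/(2·4.0000) = 0.1378 m
person approaches 1.4000·(0.0800+0.2625) = 0.4795 m
C+Z_d+Z_r = 0.0600+0.0400+0.0250 = 0.1250 m
S_min ≈ 0.0840+0.1378+0.4795+0.1250  ⇒  S_min = 13221/16000 m

S_min = 13221/16000 m = 0.8263 m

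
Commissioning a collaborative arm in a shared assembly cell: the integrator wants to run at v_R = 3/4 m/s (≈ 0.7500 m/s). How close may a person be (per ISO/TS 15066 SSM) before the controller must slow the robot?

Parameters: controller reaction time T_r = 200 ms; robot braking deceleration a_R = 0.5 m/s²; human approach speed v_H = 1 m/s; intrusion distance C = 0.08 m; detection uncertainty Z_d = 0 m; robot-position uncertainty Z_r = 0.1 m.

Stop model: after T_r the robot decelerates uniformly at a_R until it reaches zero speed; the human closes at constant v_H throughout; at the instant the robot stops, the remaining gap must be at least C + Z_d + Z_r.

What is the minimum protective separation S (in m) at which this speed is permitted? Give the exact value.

stop time T_s = (3/4)/(1/2) = 1.5000 s
robot in T_r: 0.7500·0.2000 = 0.1500 m
robot covers 0.7500·1.5000 − ½·0.5000·1.5000² = 0.5625 m while stopping
person approaches 1.0000·(0.2000+1.5000) = 1.7000 m
residual clearance needed = 0.0800+0.0000+0.1000 = 0.1800 m
S_min ≈ 0.1500+0.5625+1.7000+0.1800  ⇒  S_min = 1037/400 m

S_min = 1037/400 m = 2.5925 m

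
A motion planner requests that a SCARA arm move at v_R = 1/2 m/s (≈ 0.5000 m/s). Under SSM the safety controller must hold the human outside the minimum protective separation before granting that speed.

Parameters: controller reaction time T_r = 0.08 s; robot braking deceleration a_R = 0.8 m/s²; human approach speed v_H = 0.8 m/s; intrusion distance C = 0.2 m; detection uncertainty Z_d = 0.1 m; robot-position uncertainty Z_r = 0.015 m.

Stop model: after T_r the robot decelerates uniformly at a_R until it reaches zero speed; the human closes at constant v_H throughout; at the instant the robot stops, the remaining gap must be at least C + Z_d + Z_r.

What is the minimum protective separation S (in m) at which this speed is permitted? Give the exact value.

S_min = 4301/4000 m = 1.0753 m

braking lasts T_s = (1/2)/(4/5) = 0.6250 s
robot covers v_R·T_r = 0.5000·0.0800 = 0.0400 m before braking
robot covers 0.5000·0.6250 − ½·0.8000·0.6250² = 0.1562 m while stopping
person approaches 0.8000·(0.0800+0.6250) = 0.5640 m
residual clearance needed = 0.2000+0.1000+0.0150 = 0.3150 m
S_min ≈ 0.0400+0.1562+0.5640+0.3150  ⇒  S_min = 4301/4000 m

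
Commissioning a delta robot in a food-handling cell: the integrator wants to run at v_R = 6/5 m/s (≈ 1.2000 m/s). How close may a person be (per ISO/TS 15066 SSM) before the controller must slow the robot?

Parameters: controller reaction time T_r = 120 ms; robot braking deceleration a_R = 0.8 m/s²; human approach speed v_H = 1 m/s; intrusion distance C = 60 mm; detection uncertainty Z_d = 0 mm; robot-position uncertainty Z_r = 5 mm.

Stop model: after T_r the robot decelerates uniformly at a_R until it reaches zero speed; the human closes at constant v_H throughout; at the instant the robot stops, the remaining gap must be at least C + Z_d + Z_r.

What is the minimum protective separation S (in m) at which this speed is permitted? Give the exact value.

T_s = v_R/a_R = (6/5)/(4/5) = 1.5000 s
robot covers v_R·T_r = 1.2000·0.1200 = 0.1440 m before braking
robot covers 1.2000·1.5000 − ½·0.8000·1.5000² = 0.9000 m while stopping
person approaches 1.0000·(0.1200+1.5000) = 1.6200 m
margins: 0.0600+0.0000+0.0050 = 0.0650 m
S_min ≈ 0.1440+0.9000+1.6200+0.0650  ⇒  S_min = 2729/1000 m

S_min = 2729/1000 m = 2.7290 m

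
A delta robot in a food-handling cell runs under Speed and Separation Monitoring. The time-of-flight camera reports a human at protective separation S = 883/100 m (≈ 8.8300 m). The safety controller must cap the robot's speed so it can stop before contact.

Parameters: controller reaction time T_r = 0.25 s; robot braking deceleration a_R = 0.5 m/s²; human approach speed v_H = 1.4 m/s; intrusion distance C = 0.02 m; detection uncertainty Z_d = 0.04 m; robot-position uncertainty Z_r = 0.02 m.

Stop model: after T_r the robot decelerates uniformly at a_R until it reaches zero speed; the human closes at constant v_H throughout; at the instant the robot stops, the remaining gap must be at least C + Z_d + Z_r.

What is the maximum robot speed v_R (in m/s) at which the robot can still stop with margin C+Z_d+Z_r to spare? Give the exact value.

at the boundary: (1)·v² + (61/20)·v + (-42/5) = 0
  disc = (61/20)² − 4·(1)·(-42/5) = 17161/400 ; √disc = 131/20
  v_R = (−(61/20) + 131/20) / (2·(1)) = 7/4 m/s
check:
T_s = v_R/a_R = (7/4)/(1/2) = 3.5000 s
robot in T_r: 1.7500·0.2500 = 0.4375 m
braking distance = 1.7500²/(2·0.5000) = 3.0625 m
human over T_r+T_s: 1.4000·(0.2500+3.5000) = 5.2500 m
margins: 0.0200+0.0400+0.0200 = 0.0800 m
sum ≈ 0.4375+3.0625+5.2500+0.0800 ≈ 8.8300 m = S ✓

v_R_max = 7/4 m/s = 1.7500 m/s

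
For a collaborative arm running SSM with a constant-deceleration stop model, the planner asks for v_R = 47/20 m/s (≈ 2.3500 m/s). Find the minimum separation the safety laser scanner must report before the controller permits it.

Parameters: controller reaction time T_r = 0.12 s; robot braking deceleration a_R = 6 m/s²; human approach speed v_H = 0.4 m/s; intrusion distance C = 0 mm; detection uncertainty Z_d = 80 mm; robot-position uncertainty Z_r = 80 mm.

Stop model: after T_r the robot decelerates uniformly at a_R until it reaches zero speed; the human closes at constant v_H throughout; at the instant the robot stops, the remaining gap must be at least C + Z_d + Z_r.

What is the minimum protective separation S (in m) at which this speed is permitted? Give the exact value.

S_min = 1771/1600 m = 1.1069 m

T_s = v_R/a_R = (47/20)/6 = 0.3917 s
robot covers v_R·T_r = 2.3500·0.1200 = 0.2820 m before braking
braking distance = 2.3500²/(2·6.0000) = 0.4602 m
human closes 0.4000·0.5117 = 0.2047 m
residual clearance needed = 0.0000+0.0800+0.0800 = 0.1600 m
S_min ≈ 0.2820+0.4602+0.2047+0.1600  ⇒  S_min = 1771/1600 m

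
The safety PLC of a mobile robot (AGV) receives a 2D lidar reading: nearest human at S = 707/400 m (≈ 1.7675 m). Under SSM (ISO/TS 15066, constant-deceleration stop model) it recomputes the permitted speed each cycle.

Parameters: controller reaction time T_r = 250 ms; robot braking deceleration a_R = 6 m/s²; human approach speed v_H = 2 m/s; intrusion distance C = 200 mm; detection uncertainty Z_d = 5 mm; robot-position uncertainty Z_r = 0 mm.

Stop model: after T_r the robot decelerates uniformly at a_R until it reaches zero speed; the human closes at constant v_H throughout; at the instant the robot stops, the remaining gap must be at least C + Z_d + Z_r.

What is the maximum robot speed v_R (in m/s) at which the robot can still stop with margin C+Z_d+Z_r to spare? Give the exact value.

quadratic (1/12)·v² + (7/12)·v + (-17/16) = 0
  disc = (7/12)² − 4·(1/12)·(-17/16) = 25/36 ; √disc = 5/6
  v_R = (−(7/12) + 5/6) / (2·(1/12)) = 3/2 m/s
check:
T_s = v_R/a_R = (3/2)/6 = 0.2500 s
robot covers v_R·T_r = 1.5000·0.2500 = 0.3750 m before braking
robot under decel: 1.5000²/(2·6.0000) = 0.1875 m
human over T_r+T_s: 2.0000·(0.2500+0.2500) = 1.0000 m
residual clearance needed = 0.2000+0.0050+0.0000 = 0.2050 m
sum ≈ 0.3750+0.1875+1.0000+0.2050 ≈ 1.7675 m = S ✓

v_R_max = 3/2 m/s = 1.5000 m/s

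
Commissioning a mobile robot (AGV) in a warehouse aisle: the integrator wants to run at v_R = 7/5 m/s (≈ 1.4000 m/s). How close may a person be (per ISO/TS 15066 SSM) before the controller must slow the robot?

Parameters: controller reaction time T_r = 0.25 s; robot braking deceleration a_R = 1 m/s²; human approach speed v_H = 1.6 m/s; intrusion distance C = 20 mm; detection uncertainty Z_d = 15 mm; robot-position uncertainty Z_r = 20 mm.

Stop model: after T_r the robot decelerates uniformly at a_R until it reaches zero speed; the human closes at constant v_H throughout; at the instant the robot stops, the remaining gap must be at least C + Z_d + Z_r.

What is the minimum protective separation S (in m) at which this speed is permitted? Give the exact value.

S_min = 161/40 m = 4.0250 m

T_s = v_R/a_R = (7/5)/1 = 1.4000 s
robot in T_r: 1.4000·0.2500 = 0.3500 m
braking distance = 1.4000²/(2·1.0000) = 0.9800 m
human closes 1.6000·1.6500 = 2.6400 m
residual clearance needed = 0.0200+0.0150+0.0200 = 0.0550 m
S_min ≈ 0.3500+0.9800+2.6400+0.0550  ⇒  S_min = 161/40 m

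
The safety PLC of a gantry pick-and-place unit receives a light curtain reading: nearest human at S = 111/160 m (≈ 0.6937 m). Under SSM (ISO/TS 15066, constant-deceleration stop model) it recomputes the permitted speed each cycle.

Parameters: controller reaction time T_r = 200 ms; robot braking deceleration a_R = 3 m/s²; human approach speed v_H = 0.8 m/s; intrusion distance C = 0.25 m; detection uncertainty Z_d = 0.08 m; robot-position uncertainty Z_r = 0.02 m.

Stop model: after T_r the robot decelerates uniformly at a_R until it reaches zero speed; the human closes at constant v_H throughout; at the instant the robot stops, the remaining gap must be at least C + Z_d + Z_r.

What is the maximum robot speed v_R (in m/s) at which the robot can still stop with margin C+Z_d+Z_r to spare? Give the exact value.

v_R_max = 7/20 m/s = 0.3500 m/s

at the boundary: (1/6)·v² + (7/15)·v + (-147/800) = 0
  disc = (7/15)² − 4·(1/6)·(-147/800) = 49/144 ; √disc = 7/12
  v_R = (−(7/15) + 7/12) / (2·(1/6)) = 7/20 m/s
check:
stop time T_s = (7/20)/3 = 0.1167 s
robot covers v_R·T_r = 0.3500·0.2000 = 0.0700 m before braking
braking distance = 0.3500²/(2·3.0000) = 0.0204 m
human over T_r+T_s: 0.8000·(0.2000+0.1167) = 0.2533 m
C+Z_d+Z_r = 0.2500+0.0800+0.0200 = 0.3500 m
sum ≈ 0.0700+0.0204+0.2533+0.3500 ≈ 0.6937 m = S ✓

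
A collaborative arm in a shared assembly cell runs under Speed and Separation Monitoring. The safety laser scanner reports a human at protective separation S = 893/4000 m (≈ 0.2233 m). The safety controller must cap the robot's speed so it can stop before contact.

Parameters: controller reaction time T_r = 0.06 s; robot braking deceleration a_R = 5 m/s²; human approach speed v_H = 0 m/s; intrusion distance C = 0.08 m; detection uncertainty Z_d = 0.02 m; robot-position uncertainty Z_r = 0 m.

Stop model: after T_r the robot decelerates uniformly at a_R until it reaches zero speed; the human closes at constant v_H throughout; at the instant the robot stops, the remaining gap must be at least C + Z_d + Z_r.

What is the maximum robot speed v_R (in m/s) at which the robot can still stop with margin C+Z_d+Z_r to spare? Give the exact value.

v_R_max = 17/20 m/s = 0.8500 m/s

at the boundary: (1/10)·v² + (3/50)·v + (-493/4000) = 0
  disc = (3/50)² − 4·(1/10)·(-493/4000) = 529/10000 ; √disc = 23/100
  v_R = (−(3/50) + 23/100) / (2·(1/10)) = 17/20 m/s
check:
braking lasts T_s = (17/20)/5 = 0.1700 s
reaction-phase robot travel = 0.8500·0.0600 = 0.0510 m
robot under decel: 0.8500²/(2·5.0000) = 0.0722 m
human closes 0.0000·0.2300 = 0.0000 m
residual clearance needed = 0.0800+0.0200+0.0000 = 0.1000 m
sum ≈ 0.0510+0.0722+0.0000+0.1000 ≈ 0.2233 m = S ✓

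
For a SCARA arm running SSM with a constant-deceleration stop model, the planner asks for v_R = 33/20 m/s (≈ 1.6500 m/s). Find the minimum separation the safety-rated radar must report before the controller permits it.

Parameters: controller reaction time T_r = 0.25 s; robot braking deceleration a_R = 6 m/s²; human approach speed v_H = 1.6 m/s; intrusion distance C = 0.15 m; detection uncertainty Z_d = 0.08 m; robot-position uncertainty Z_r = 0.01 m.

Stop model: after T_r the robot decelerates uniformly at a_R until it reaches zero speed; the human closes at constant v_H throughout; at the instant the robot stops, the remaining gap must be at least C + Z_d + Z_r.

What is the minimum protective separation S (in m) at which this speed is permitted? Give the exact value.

S_min = 2751/1600 m = 1.7194 m

stop time T_s = (33/20)/6 = 0.2750 s
robot covers v_R·T_r = 1.6500·0.2500 = 0.4125 m before braking
robot covers 1.6500·0.2750 − ½·6.0000·0.2750² = 0.2269 m while stopping
person approaches 1.6000·(0.2500+0.2750) = 0.8400 m
C+Z_d+Z_r = 0.1500+0.0800+0.0100 = 0.2400 m
S_min ≈ 0.4125+0.2269+0.8400+0.2400  ⇒  S_min = 2751/1600 m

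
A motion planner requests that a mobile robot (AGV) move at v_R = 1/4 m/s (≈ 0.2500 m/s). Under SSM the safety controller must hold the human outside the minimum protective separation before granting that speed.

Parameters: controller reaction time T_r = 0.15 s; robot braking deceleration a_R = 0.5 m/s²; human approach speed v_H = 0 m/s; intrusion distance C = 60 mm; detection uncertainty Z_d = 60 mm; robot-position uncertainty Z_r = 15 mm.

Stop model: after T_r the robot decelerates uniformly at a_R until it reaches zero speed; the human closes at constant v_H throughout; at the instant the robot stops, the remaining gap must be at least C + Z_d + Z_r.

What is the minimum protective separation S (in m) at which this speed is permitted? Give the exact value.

braking lasts T_s = (1/4)/(1/2) = 0.5000 s
reaction-phase robot travel = 0.2500·0.1500 = 0.0375 m
braking distance = 0.2500²/(2·0.5000) = 0.0625 m
human over T_r+T_s: 0.0000·(0.1500+0.5000) = 0.0000 m
C+Z_d+Z_r = 0.0600+0.0600+0.0150 = 0.1350 m
S_min ≈ 0.0375+0.0625+0.0000+0.1350  ⇒  S_min = 47/200 m

S_min = 47/200 m = 0.2350 m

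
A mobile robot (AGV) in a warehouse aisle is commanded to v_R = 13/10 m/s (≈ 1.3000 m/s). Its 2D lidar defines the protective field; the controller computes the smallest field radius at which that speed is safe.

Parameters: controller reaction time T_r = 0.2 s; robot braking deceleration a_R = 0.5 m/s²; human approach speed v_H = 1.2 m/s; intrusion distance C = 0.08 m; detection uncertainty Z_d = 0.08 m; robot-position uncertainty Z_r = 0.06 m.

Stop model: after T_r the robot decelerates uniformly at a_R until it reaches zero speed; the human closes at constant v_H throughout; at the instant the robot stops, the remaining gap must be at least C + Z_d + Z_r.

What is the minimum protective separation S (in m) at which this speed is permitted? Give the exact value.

S_min = 553/100 m = 5.5300 m

T_s = v_R/a_R = (13/10)/(1/2) = 2.6000 s
robot in T_r: 1.3000·0.2000 = 0.2600 m
robot covers 1.3000·2.6000 − ½·0.5000·2.6000² = 1.6900 m while stopping
human over T_r+T_s: 1.2000·(0.2000+2.6000) = 3.3600 m
margins: 0.0800+0.0800+0.0600 = 0.2200 m
S_min ≈ 0.2600+1.6900+3.3600+0.2200  ⇒  S_min = 553/100 m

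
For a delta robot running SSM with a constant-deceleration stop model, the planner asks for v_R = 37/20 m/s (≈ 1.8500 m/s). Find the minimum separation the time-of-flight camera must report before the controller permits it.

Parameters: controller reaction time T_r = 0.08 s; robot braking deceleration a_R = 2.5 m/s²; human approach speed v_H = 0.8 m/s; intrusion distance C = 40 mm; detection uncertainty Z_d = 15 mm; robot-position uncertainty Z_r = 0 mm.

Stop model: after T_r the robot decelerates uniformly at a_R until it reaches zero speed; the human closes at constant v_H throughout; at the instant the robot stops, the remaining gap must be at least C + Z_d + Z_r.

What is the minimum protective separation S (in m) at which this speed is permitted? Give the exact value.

S_min = 3087/2000 m = 1.5435 m

braking lasts T_s = (37/20)/(5/2) = 0.7400 s
robot covers v_R·T_r = 1.8500·0.0800 = 0.1480 m before braking
robot under decel: 1.8500²/(2·2.5000) = 0.6845 m
person approaches 0.8000·(0.0800+0.7400) = 0.6560 m
residual clearance needed = 0.0400+0.0150+0.0000 = 0.0550 m
S_min ≈ 0.1480+0.6845+0.6560+0.0550  ⇒  S_min = 3087/2000 m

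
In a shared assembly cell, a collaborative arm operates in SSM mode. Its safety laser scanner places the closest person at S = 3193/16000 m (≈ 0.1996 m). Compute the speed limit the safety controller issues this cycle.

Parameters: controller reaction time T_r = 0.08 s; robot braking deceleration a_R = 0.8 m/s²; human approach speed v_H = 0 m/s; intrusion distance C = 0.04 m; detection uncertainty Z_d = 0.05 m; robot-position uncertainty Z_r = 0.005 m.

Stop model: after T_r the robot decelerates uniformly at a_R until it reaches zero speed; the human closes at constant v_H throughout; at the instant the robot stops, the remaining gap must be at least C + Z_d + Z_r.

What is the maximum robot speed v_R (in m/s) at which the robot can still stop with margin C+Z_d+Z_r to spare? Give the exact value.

v_R_max = 7/20 m/s = 0.3500 m/s

collect terms ⇒ (5/8)·v_R² + (2/25)·v_R + (-1673/16000) = 0
  disc = (2/25)² − 4·(5/8)·(-1673/16000) = 42849/160000 ; √disc = 207/400
  v_R = (−(2/25) + 207/400) / (2·(5/8)) = 7/20 m/s
check:
T_s = v_R/a_R = (7/20)/(4/5) = 0.4375 s
reaction-phase robot travel = 0.3500·0.0800 = 0.0280 m
robot under decel: 0.3500²/(2·0.8000) = 0.0766 m
human closes 0.0000·0.5175 = 0.0000 m
C+Z_d+Z_r = 0.0400+0.0500+0.0050 = 0.0950 m
sum ≈ 0.0280+0.0766+0.0000+0.0950 ≈ 0.1996 m = S ✓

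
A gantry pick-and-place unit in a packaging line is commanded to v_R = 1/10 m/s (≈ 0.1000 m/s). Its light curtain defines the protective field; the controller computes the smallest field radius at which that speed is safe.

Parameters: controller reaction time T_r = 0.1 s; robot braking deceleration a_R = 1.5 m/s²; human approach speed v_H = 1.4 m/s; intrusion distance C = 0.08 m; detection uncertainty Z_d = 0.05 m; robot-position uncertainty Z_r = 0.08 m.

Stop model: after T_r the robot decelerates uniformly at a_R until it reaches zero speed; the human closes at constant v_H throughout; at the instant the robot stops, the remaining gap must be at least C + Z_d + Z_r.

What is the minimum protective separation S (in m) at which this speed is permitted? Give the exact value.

braking lasts T_s = (1/10)/(3/2) = 0.0667 s
reaction-phase robot travel = 0.1000·0.1000 = 0.0100 m
robot covers 0.1000·0.0667 − ½·1.5000·0.0667² = 0.0033 m while stopping
human closes 1.4000·0.1667 = 0.2333 m
C+Z_d+Z_r = 0.0800+0.0500+0.0800 = 0.2100 m
S_min ≈ 0.0100+0.0033+0.2333+0.2100  ⇒  S_min = 137/300 m

S_min = 137/300 m = 0.4567 m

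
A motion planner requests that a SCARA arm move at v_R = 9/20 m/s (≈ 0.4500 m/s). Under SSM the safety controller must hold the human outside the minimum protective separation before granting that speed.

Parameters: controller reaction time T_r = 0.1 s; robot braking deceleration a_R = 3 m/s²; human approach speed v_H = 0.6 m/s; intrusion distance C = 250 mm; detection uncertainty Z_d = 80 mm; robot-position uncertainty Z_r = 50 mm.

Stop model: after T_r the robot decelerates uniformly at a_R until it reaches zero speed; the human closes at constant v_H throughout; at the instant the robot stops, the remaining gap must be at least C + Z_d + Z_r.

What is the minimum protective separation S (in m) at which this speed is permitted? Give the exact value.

stop time T_s = (9/20)/3 = 0.1500 s
robot covers v_R·T_r = 0.4500·0.1000 = 0.0450 m before braking
robot under decel: 0.4500²/(2·3.0000) = 0.0338 m
person approaches 0.6000·(0.1000+0.1500) = 0.1500 m
margins: 0.2500+0.0800+0.0500 = 0.3800 m
S_min ≈ 0.0450+0.0338+0.1500+0.3800  ⇒  S_min = 487/800 m

S_min = 487/800 m = 0.6088 m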